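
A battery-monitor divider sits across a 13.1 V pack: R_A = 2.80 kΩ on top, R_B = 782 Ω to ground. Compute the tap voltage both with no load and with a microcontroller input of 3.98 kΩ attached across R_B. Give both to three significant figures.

Open-circuit: V = 13.1 × 782/(2800 + 782) = 2.86 V.
With the load, R_B becomes R_B‖R_L = 653.6 Ω, so V = 13.1 × 653.6/3454 = 2.48 V.

Unloaded: 2.86 V; loaded: 2.48 V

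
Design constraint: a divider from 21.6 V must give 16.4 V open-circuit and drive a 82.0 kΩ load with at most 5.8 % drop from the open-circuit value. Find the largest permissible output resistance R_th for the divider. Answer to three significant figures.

Loading drop = R_th/(R_th + R_L) ≤ 0.0580, so R_th ≤ R_L · ε/(1−ε) = 82.0 kΩ × 0.0580/0.9420 = 5.05 kΩ.

R_th ≤ 5.05 kΩ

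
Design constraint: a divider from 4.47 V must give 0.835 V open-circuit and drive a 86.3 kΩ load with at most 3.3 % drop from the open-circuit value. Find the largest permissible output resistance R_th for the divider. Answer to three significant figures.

R_th ≤ 2.95 kΩ

Loading drop = R_th/(R_th + R_L) ≤ 0.0330, so R_th ≤ R_L · ε/(1−ε) = 86.3 kΩ × 0.0330/0.9670 = 2.95 kΩ.
(Any R1, R2 with R2/(R1+R2) = 0.187 and R1‖R2 ≤ 2.95 kΩ will meet the spec.)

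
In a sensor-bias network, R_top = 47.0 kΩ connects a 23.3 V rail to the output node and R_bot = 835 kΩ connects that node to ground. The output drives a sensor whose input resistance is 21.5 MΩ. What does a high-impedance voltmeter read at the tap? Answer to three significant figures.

The load sits in parallel with R_bot: R_bot‖R_L = (835 × 21500) / (835 + 21500) = 803.8 kΩ.
V_out = 23.3 × 803.8 / (47.0 + 803.8) = 23.3 × 803.8/850.8 = 22.0 V.

V_out ≈ 22.0 V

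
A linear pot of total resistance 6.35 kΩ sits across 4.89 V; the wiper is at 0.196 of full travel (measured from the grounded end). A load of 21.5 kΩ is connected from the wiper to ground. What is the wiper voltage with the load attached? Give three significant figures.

The wiper splits the pot into (1−α)R = 5.105 kΩ above and αR = 1.245 kΩ below.
Lower section ‖ load = 1.176 kΩ.
V_wiper = 4.89 × 1.176/(5.105 + 1.176) = 0.916 V.

V ≈ 0.916 V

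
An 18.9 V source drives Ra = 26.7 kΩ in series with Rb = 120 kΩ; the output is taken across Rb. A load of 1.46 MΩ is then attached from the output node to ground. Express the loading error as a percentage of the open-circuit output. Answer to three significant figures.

The divider's output (Thévenin) resistance is Ra‖Rb = 21.84 kΩ.
Fractional drop under load = R_th/(R_th + R_L) = 21.84 / (21.84 + 1460) = 0.01474.
So the output falls by 1.47 %.

1.47 %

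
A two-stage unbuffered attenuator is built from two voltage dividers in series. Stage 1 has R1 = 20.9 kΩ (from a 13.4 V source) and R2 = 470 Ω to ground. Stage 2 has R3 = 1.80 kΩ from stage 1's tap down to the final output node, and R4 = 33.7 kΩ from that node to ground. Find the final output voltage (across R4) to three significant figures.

Stage 2 presents R3+R4 = 35500 Ω as a load on stage 1's tap.
Stage 1's lower leg becomes R2‖(R3+R4) = 463.9 Ω, so V_mid = 13.4 × 463.9/21360 = 0.2909 V.
Stage 2 is itself unloaded: V_out = V_mid × R4/(R3+R4) = 0.2909 × 33700/35500 = 0.276 V.

V_out ≈ 0.276 V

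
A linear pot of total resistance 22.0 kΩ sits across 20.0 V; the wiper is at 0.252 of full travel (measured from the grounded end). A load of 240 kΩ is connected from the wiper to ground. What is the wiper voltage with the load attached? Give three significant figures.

V ≈ 4.95 V

The wiper splits the pot into (1−α)R = 16.46 kΩ above and αR = 5.544 kΩ below.
Lower section ‖ load = 5.419 kΩ.
V_wiper = 20.0 × 5.419/(16.46 + 5.419) = 4.95 V.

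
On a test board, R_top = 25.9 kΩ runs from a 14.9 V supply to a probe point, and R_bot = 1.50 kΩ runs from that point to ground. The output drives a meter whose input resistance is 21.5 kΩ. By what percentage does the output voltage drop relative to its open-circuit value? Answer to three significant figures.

6.19 %

The divider's output (Thévenin) resistance is R_top‖R_bot = 1.418 kΩ.
Fractional drop under load = R_th/(R_th + R_L) = 1.418 / (1.418 + 21.5) = 0.06187.
So the output falls by 6.19 %.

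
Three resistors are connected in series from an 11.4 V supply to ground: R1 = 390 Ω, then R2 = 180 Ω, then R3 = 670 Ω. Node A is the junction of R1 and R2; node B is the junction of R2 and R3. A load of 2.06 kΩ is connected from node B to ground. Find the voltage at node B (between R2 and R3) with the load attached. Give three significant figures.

V ≈ 5.36 V

At node B, R3 is in parallel with the load: R3‖R_L = 505.6 Ω.
Below node A the resistance is R2 + (R3‖R_L) = 685.6 Ω, so V_A = 11.4 × 685.6/1076 = 7.266 V.
Then V_B = V_A × (R3‖R_L)/(R2 + R3‖R_L) = 7.266 × 505.6/685.6 = 5.36 V.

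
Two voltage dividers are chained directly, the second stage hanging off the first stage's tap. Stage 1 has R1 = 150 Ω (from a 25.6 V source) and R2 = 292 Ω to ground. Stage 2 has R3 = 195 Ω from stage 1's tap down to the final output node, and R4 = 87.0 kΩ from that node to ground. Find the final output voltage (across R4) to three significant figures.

V_out ≈ 16.9 V

Stage 2 presents R3+R4 = 87200 Ω as a load on stage 1's tap.
Stage 1's lower leg becomes R2‖(R3+R4) = 291.0 Ω, so V_mid = 25.6 × 291.0/441.0 = 16.89 V.
Stage 2 is itself unloaded: V_out = V_mid × R4/(R3+R4) = 16.89 × 87000/87200 = 16.9 V.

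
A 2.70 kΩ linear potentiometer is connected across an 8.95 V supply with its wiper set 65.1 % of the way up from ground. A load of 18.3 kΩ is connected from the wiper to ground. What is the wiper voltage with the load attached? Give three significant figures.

V ≈ 5.64 V

The wiper splits the pot into (1−α)R = 942.3 Ω above and αR = 1758 Ω below.
Lower section ‖ load = 1604 Ω.
V_wiper = 8.95 × 1604/(942.3 + 1604) = 5.64 V.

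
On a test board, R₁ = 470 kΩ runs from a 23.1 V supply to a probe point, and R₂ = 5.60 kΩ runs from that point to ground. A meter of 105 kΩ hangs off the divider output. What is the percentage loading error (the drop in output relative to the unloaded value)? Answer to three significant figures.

The divider's output (Thévenin) resistance is R₁‖R₂ = 5.534 kΩ.
Fractional drop under load = R_th/(R_th + R_L) = 5.534 / (5.534 + 105) = 0.05007.
So the output falls by 5.01 %.

5.01 %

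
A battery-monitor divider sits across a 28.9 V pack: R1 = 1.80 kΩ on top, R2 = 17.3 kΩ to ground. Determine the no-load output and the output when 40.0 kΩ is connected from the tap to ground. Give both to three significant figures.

Open-circuit: V = 28.9 × 17.3/(1.80 + 17.3) = 26.2 V.
With the load, R2 becomes R2‖R_L = 12.08 kΩ, so V = 28.9 × 12.08/13.88 = 25.2 V.

Unloaded: 26.2 V; loaded: 25.2 V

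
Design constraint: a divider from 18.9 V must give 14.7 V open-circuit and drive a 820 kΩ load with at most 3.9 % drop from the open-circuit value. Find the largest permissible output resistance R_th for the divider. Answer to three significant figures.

Loading drop = R_th/(R_th + R_L) ≤ 0.0390, so R_th ≤ R_L · ε/(1−ε) = 820 kΩ × 0.0390/0.9610 = 33.3 kΩ.
(Any R1, R2 with R2/(R1+R2) = 0.778 and R1‖R2 ≤ 33.3 kΩ will meet the spec.)

R_th ≤ 33.3 kΩ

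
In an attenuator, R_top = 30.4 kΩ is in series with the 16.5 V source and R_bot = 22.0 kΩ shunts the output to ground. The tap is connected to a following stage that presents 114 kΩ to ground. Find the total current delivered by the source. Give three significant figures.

R_bot‖R_L = 18.44 kΩ, so the source sees R_top + R_bot‖R_L = 48.84 kΩ.
I = 16.5 V / 48.84 kΩ = 0.338 mA.

I ≈ 0.338 mA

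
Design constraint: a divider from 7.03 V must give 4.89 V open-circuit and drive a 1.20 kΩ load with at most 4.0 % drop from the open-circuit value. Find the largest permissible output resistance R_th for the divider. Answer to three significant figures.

Loading drop = R_th/(R_th + R_L) ≤ 0.0400, so R_th ≤ R_L · ε/(1−ε) = 1.20 kΩ × 0.0400/0.9600 = 50.0 Ω.
(Any R1, R2 with R2/(R1+R2) = 0.696 and R1‖R2 ≤ 50.0 Ω will meet the spec.)

R_th ≤ 50.0 Ω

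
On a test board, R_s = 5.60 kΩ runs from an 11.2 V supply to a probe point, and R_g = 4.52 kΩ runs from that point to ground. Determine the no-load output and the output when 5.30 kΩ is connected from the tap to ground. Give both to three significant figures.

Unloaded: 5.00 V; loaded: 3.40 V

Open-circuit: V = 11.2 × 4.52/(5.60 + 4.52) = 5.00 V.
With the load, R_g becomes R_g‖R_L = 2.440 kΩ, so V = 11.2 × 2.440/8.040 = 3.40 V.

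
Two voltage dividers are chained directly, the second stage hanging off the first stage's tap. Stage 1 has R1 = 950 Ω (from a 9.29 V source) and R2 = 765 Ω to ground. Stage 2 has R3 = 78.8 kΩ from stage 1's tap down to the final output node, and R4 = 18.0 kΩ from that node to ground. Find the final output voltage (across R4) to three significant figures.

Stage 2 presents R3+R4 = 96800 Ω as a load on stage 1's tap.
Stage 1's lower leg becomes R2‖(R3+R4) = 759.0 Ω, so V_mid = 9.29 × 759.0/1709 = 4.126 V.
Stage 2 is itself unloaded: V_out = V_mid × R4/(R3+R4) = 4.126 × 18000/96800 = 0.767 V.

V_out ≈ 0.767 V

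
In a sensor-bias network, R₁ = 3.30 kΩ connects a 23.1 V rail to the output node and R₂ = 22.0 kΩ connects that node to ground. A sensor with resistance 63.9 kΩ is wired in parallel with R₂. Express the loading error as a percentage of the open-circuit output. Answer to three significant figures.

The divider's output (Thévenin) resistance is R₁‖R₂ = 2.870 kΩ.
Fractional drop under load = R_th/(R_th + R_L) = 2.870 / (2.870 + 63.9) = 0.04298.
So the output falls by 4.30 %.

4.30 %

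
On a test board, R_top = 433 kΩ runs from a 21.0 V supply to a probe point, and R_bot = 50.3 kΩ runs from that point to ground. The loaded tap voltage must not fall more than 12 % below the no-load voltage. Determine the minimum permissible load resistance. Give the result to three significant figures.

Output resistance R_th = R_top‖R_bot = (433 × 50.3)/483.3 = 45.06 kΩ.
The fractional drop is R_th/(R_th + R_L); requiring this ≤ 0.120 gives R_L ≥ R_th(1/0.120 − 1) = 45.06 × 7.333 = 330 kΩ.

R_L(min) ≈ 330 kΩ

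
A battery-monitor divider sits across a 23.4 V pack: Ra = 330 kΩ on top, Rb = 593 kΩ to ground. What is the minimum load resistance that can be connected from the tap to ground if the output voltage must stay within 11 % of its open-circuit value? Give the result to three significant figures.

Output resistance R_th = Ra‖Rb = (330 × 593)/923.0 = 212.0 kΩ.
The fractional drop is R_th/(R_th + R_L); requiring this ≤ 0.110 gives R_L ≥ R_th(1/0.110 − 1) = 212.0 × 8.091 = 1.72 MΩ.

R_L(min) ≈ 1.72 MΩ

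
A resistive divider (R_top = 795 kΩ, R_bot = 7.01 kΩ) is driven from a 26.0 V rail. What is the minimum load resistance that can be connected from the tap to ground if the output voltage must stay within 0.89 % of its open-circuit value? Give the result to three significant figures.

R_L(min) ≈ 774 kΩ

Output resistance R_th = R_top‖R_bot = (795 × 7.01)/802.0 = 6.949 kΩ.
The fractional drop is R_th/(R_th + R_L); requiring this ≤ 0.00890 gives R_L ≥ R_th(1/0.00890 − 1) = 6.949 × 111.4 = 774 kΩ.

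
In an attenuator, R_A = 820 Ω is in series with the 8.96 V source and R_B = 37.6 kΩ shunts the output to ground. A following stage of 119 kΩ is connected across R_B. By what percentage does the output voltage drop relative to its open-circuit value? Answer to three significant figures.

0.670 %

The divider's output (Thévenin) resistance is R_A‖R_B = 802.5 Ω.
Fractional drop under load = R_th/(R_th + R_L) = 802.5 / (802.5 + 119000) = 0.006699.
So the output falls by 0.670 %.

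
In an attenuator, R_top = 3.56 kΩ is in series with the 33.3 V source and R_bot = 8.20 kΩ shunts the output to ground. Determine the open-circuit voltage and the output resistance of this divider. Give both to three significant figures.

V_th is the open-circuit tap voltage: 33.3 × 8.20/(3.56 + 8.20) = 23.2 V.
With the supply zeroed, R_top and R_bot appear in parallel from the tap: R_th = R_top‖R_bot = (3.56 × 8.20)/11.76 = 2.48 kΩ.

V_th = 23.2 V, R_th = 2.48 kΩ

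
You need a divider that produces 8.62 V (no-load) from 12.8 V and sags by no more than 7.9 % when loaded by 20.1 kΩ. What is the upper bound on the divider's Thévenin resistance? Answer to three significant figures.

R_th ≤ 1.72 kΩ

Loading drop = R_th/(R_th + R_L) ≤ 0.0790, so R_th ≤ R_L · ε/(1−ε) = 20.1 kΩ × 0.0790/0.9210 = 1.72 kΩ.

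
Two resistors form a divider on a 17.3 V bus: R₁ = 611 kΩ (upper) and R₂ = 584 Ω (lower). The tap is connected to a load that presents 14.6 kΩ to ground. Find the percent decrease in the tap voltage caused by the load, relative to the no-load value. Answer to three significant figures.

The divider's output (Thévenin) resistance is R₁‖R₂ = 583.4 Ω.
Fractional drop under load = R_th/(R_th + R_L) = 583.4 / (583.4 + 14600) = 0.03843.
So the output falls by 3.84 %.

3.84 %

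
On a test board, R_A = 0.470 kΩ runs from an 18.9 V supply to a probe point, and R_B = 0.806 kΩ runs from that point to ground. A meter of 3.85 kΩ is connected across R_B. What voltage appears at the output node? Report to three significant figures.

V_out ≈ 11.1 V

The load sits in parallel with R_B: R_B‖R_L = (806 × 3850) / (806 + 3850) = 666.5 Ω.
V_out = 18.9 × 666.5 / (470 + 666.5) = 18.9 × 666.5/1136 = 11.1 V.
(Unloaded it would have been 11.9 V.)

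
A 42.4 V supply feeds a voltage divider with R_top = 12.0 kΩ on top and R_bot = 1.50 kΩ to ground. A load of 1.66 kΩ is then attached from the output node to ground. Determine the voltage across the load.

V_out ≈ 2.61 V

The load sits in parallel with R_bot: R_bot‖R_L = (1.50 × 1.66) / (1.50 + 1.66) = 0.7880 kΩ.
V_out = 42.4 × 0.7880 / (12.0 + 0.7880) = 42.4 × 0.7880/12.79 = 2.61 V.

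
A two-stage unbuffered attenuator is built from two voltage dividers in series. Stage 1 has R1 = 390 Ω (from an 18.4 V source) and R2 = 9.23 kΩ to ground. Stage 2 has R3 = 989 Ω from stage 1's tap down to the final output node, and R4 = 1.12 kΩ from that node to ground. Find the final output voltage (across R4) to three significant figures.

Stage 2 presents R3+R4 = 2109 Ω as a load on stage 1's tap.
Stage 1's lower leg becomes R2‖(R3+R4) = 1717 Ω, so V_mid = 18.4 × 1717/2107 = 14.99 V.
Stage 2 is itself unloaded: V_out = V_mid × R4/(R3+R4) = 14.99 × 1120/2109 = 7.96 V.

V_out ≈ 7.96 V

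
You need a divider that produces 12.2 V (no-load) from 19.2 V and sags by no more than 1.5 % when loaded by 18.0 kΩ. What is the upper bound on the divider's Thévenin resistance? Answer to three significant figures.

R_th ≤ 274 Ω

Loading drop = R_th/(R_th + R_L) ≤ 0.0150, so R_th ≤ R_L · ε/(1−ε) = 18.0 kΩ × 0.0150/0.9850 = 274 Ω.
(Any R1, R2 with R2/(R1+R2) = 0.635 and R1‖R2 ≤ 274 Ω will meet the spec.)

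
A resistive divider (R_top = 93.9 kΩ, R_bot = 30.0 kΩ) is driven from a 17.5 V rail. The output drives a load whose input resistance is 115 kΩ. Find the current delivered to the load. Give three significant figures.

I_L ≈ 0.0308 mA

R_bot‖R_L = 23.79 kΩ; V_out = 17.5 × 23.79/117.7 = 3.538 V.
I_L = V_out / R_L = 3.538 / 115 kΩ = 0.0308 mA.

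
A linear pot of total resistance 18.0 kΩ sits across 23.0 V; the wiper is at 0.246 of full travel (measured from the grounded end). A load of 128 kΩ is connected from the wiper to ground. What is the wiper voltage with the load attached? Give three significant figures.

V ≈ 5.51 V

The wiper splits the pot into (1−α)R = 13.57 kΩ above and αR = 4.428 kΩ below.
Lower section ‖ load = 4.280 kΩ.
V_wiper = 23.0 × 4.280/(13.57 + 4.280) = 5.51 V.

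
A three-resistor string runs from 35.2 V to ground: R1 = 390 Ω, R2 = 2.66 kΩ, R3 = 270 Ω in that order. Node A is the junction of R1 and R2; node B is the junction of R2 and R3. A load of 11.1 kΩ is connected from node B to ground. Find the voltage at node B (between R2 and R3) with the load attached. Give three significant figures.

At node B, R3 is in parallel with the load: R3‖R_L = 263.6 Ω.
Below node A the resistance is R2 + (R3‖R_L) = 2924 Ω, so V_A = 35.2 × 2924/3314 = 31.06 V.
Then V_B = V_A × (R3‖R_L)/(R2 + R3‖R_L) = 31.06 × 263.6/2924 = 2.80 V.

V ≈ 2.80 V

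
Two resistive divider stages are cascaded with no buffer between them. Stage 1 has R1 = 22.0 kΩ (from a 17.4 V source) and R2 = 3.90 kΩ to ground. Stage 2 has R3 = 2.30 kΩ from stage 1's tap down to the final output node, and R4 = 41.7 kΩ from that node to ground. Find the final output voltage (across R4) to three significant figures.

V_out ≈ 2.31 V

Stage 2 presents R3+R4 = 44.00 kΩ as a load on stage 1's tap.
Stage 1's lower leg becomes R2‖(R3+R4) = 3.582 kΩ, so V_mid = 17.4 × 3.582/25.58 = 2.437 V.
Stage 2 is itself unloaded: V_out = V_mid × R4/(R3+R4) = 2.437 × 41.7/44.00 = 2.31 V.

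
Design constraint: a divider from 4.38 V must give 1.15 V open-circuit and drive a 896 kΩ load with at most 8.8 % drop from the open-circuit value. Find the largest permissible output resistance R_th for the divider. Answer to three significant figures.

Loading drop = R_th/(R_th + R_L) ≤ 0.0880, so R_th ≤ R_L · ε/(1−ε) = 896 kΩ × 0.0880/0.9120 = 86.5 kΩ.
(Any R1, R2 with R2/(R1+R2) = 0.263 and R1‖R2 ≤ 86.5 kΩ will meet the spec.)

R_th ≤ 86.5 kΩ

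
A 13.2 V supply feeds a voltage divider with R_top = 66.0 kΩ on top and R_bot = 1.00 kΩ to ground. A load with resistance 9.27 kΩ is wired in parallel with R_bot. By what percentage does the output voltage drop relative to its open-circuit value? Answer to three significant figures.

Unloaded V = 13.2 × 1.00/67.00 = 0.19701 V.
Loaded: R_bot‖R_L = 0.9026 kΩ, giving V = 13.2 × 0.9026/66.90 = 0.17809 V.
Drop = (0.19701 − 0.17809) / 0.19701 = 9.61 %.

9.61 %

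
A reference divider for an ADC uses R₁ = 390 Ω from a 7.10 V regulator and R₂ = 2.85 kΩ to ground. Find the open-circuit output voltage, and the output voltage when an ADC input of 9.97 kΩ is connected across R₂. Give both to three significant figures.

Open-circuit: V = 7.10 × 2850/(390 + 2850) = 6.25 V.
With the load, R₂ becomes R₂‖R_L = 2216 Ω, so V = 7.10 × 2216/2606 = 6.04 V.

Unloaded: 6.25 V; loaded: 6.04 V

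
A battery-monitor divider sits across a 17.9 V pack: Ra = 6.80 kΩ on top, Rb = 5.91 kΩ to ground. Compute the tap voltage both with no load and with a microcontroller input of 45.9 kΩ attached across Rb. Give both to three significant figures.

Unloaded: 8.32 V; loaded: 7.79 V

Open-circuit: V = 17.9 × 5.91/(6.80 + 5.91) = 8.32 V.
With the load, Rb becomes Rb‖R_L = 5.236 kΩ, so V = 17.9 × 5.236/12.04 = 7.79 V.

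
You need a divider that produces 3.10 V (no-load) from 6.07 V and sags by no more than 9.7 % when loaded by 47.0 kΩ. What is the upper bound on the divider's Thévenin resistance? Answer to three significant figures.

Loading drop = R_th/(R_th + R_L) ≤ 0.0970, so R_th ≤ R_L · ε/(1−ε) = 47.0 kΩ × 0.0970/0.9030 = 5.05 kΩ.

R_th ≤ 5.05 kΩ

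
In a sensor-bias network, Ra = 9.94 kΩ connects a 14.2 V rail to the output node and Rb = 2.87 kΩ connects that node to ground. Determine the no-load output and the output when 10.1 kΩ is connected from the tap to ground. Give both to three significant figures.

Unloaded: 3.18 V; loaded: 2.61 V

Open-circuit: V = 14.2 × 2.87/(9.94 + 2.87) = 3.18 V.
With the load, Rb becomes Rb‖R_L = 2.235 kΩ, so V = 14.2 × 2.235/12.17 = 2.61 V.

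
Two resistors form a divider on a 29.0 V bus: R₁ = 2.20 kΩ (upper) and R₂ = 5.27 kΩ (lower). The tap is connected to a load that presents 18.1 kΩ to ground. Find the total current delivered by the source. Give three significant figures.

R₂‖R_L = 4.082 kΩ, so the source sees R₁ + R₂‖R_L = 6.282 kΩ.
I = 29.0 V / 6.282 kΩ = 4.62 mA.

I ≈ 4.62 mA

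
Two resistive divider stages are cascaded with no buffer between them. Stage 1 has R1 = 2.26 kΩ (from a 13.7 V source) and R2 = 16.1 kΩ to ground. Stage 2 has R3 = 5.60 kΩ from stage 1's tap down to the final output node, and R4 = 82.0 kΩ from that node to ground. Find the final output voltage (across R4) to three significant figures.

Stage 2 presents R3+R4 = 87.60 kΩ as a load on stage 1's tap.
Stage 1's lower leg becomes R2‖(R3+R4) = 13.60 kΩ, so V_mid = 13.7 × 13.60/15.86 = 11.75 V.
Stage 2 is itself unloaded: V_out = V_mid × R4/(R3+R4) = 11.75 × 82.0/87.60 = 11.0 V.

V_out ≈ 11.0 V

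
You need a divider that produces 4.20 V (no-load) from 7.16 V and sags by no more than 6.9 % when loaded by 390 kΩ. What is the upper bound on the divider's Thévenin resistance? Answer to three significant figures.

R_th ≤ 28.9 kΩ

Loading drop = R_th/(R_th + R_L) ≤ 0.0690, so R_th ≤ R_L · ε/(1−ε) = 390 kΩ × 0.0690/0.9310 = 28.9 kΩ.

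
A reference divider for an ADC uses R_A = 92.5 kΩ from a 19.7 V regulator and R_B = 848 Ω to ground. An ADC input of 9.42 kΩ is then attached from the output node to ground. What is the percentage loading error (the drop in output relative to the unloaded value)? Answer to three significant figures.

Unloaded V = 19.7 × 848/93350 = 0.17896 V.
Loaded: R_B‖R_L = 778.0 Ω, giving V = 19.7 × 778.0/93280 = 0.16430 V.
Drop = (0.17896 − 0.16430) / 0.17896 = 8.19 %.

8.19 %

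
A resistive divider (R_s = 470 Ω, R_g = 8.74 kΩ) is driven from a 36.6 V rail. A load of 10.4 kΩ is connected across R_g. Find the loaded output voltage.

The load sits in parallel with R_g: R_g‖R_L = (8740 × 10400) / (8740 + 10400) = 4749 Ω.
V_out = 36.6 × 4749 / (470 + 4749) = 36.6 × 4749/5219 = 33.3 V.

V_out ≈ 33.3 V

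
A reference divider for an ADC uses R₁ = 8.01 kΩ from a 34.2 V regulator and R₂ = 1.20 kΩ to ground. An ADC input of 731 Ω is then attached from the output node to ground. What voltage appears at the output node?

The load sits in parallel with R₂: R₂‖R_L = (1200 × 731) / (1200 + 731) = 454.3 Ω.
V_out = 34.2 × 454.3 / (8010 + 454.3) = 34.2 × 454.3/8464 = 1.84 V.
(Unloaded it would have been 4.46 V.)

V_out ≈ 1.84 V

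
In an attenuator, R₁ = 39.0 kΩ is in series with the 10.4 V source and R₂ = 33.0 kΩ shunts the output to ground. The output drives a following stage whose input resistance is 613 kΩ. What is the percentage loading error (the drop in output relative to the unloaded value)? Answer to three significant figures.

2.83 %

The divider's output (Thévenin) resistance is R₁‖R₂ = 17.88 kΩ.
Fractional drop under load = R_th/(R_th + R_L) = 17.88 / (17.88 + 613) = 0.02833.
So the output falls by 2.83 %.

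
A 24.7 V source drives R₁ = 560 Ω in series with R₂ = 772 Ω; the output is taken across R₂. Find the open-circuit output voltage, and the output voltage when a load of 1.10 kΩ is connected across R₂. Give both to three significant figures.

Unloaded: 14.3 V; loaded: 11.1 V

Open-circuit: V = 24.7 × 772/(560 + 772) = 14.3 V.
With the load, R₂ becomes R₂‖R_L = 453.6 Ω, so V = 24.7 × 453.6/1014 = 11.1 V.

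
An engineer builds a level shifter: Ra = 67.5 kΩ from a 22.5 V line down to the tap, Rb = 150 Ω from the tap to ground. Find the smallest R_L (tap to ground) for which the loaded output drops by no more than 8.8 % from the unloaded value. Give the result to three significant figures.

Output resistance R_th = Ra‖Rb = (67500 × 150)/67650 = 149.7 Ω.
The fractional drop is R_th/(R_th + R_L); requiring this ≤ 0.0880 gives R_L ≥ R_th(1/0.0880 − 1) = 149.7 × 10.36 = 1.55 kΩ.

R_L(min) ≈ 1.55 kΩ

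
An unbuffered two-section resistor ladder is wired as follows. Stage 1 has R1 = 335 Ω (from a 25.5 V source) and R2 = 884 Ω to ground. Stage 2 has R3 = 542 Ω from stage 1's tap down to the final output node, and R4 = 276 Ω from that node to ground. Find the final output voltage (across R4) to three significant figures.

V_out ≈ 4.81 V

Stage 2 presents R3+R4 = 818.0 Ω as a load on stage 1's tap.
Stage 1's lower leg becomes R2‖(R3+R4) = 424.9 Ω, so V_mid = 25.5 × 424.9/759.9 = 14.26 V.
Stage 2 is itself unloaded: V_out = V_mid × R4/(R3+R4) = 14.26 × 276/818.0 = 4.81 V.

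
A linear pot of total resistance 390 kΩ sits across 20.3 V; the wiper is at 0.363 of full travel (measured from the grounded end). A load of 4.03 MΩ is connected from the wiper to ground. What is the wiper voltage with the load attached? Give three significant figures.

V ≈ 7.21 V

The wiper splits the pot into (1−α)R = 248.4 kΩ above and αR = 141.6 kΩ below.
Lower section ‖ load = 136.8 kΩ.
V_wiper = 20.3 × 136.8/(248.4 + 136.8) = 7.21 V.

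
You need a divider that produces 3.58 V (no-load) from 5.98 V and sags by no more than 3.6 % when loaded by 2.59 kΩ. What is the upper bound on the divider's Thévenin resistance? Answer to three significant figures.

Loading drop = R_th/(R_th + R_L) ≤ 0.0360, so R_th ≤ R_L · ε/(1−ε) = 2.59 kΩ × 0.0360/0.9640 = 96.7 Ω.

R_th ≤ 96.7 Ω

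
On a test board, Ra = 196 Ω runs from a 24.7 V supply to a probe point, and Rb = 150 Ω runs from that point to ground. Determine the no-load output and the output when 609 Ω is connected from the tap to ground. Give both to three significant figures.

Open-circuit: V = 24.7 × 150/(196 + 150) = 10.7 V.
With the load, Rb becomes Rb‖R_L = 120.4 Ω, so V = 24.7 × 120.4/316.4 = 9.40 V.

Unloaded: 10.7 V; loaded: 9.40 V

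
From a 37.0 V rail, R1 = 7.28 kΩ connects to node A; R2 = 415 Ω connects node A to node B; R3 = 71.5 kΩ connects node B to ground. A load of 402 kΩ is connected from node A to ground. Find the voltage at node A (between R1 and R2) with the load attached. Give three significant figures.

Below node A the series string R2+R3 = 71920 Ω sits in parallel with the 402000 Ω load: 61000 Ω.
V_A = 37.0 × 61000/(7280 + 61000) = 33.1 V.

V ≈ 33.1 V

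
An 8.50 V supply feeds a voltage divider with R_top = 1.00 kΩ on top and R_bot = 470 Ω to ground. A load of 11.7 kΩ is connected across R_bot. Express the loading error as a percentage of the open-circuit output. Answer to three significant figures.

The divider's output (Thévenin) resistance is R_top‖R_bot = 319.7 Ω.
Fractional drop under load = R_th/(R_th + R_L) = 319.7 / (319.7 + 11700) = 0.02660.
So the output falls by 2.66 %.

2.66 %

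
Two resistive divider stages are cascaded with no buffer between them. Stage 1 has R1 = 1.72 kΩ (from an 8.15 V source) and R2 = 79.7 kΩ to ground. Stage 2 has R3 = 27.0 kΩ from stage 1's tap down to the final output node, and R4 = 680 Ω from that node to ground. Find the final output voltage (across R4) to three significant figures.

Stage 2 presents R3+R4 = 27680 Ω as a load on stage 1's tap.
Stage 1's lower leg becomes R2‖(R3+R4) = 20540 Ω, so V_mid = 8.15 × 20540/22260 = 7.520 V.
Stage 2 is itself unloaded: V_out = V_mid × R4/(R3+R4) = 7.520 × 680/27680 = 0.185 V.

V_out ≈ 0.185 V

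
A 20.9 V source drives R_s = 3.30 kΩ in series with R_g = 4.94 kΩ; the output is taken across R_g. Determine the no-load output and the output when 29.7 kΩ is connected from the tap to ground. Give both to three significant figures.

Unloaded: 12.5 V; loaded: 11.7 V

Open-circuit: V = 20.9 × 4.94/(3.30 + 4.94) = 12.5 V.
With the load, R_g becomes R_g‖R_L = 4.236 kΩ, so V = 20.9 × 4.236/7.536 = 11.7 V.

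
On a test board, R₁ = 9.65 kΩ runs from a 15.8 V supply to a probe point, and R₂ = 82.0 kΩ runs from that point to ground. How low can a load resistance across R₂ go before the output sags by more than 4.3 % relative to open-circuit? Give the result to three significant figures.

R_L(min) ≈ 192 kΩ

Output resistance R_th = R₁‖R₂ = (9.65 × 82.0)/91.65 = 8.634 kΩ.
The fractional drop is R_th/(R_th + R_L); requiring this ≤ 0.0430 gives R_L ≥ R_th(1/0.0430 − 1) = 8.634 × 22.26 = 192 kΩ.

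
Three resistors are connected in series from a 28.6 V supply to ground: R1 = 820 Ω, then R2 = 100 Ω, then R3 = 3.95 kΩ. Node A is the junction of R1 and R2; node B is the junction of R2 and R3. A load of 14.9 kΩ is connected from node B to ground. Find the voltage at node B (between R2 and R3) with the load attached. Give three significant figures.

V ≈ 22.1 V

At node B, R3 is in parallel with the load: R3‖R_L = 3122 Ω.
Below node A the resistance is R2 + (R3‖R_L) = 3222 Ω, so V_A = 28.6 × 3222/4042 = 22.80 V.
Then V_B = V_A × (R3‖R_L)/(R2 + R3‖R_L) = 22.80 × 3122/3222 = 22.1 V.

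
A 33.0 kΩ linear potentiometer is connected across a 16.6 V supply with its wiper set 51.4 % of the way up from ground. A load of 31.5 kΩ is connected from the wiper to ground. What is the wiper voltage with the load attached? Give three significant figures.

The wiper splits the pot into (1−α)R = 16.04 kΩ above and αR = 16.96 kΩ below.
Lower section ‖ load = 11.03 kΩ.
V_wiper = 16.6 × 11.03/(16.04 + 11.03) = 6.76 V.

V ≈ 6.76 V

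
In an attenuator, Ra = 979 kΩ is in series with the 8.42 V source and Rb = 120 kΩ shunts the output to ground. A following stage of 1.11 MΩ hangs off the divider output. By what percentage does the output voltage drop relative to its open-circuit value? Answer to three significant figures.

Unloaded V = 8.42 × 120/1099 = 0.91938 V.
Loaded: Rb‖R_L = 108.3 kΩ, giving V = 8.42 × 108.3/1087 = 0.83862 V.
Drop = (0.91938 − 0.83862) / 0.91938 = 8.78 %.

8.78 %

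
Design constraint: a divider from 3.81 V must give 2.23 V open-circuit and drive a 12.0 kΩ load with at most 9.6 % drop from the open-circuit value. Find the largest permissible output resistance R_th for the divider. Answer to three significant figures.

R_th ≤ 1.27 kΩ

Loading drop = R_th/(R_th + R_L) ≤ 0.0960, so R_th ≤ R_L · ε/(1−ε) = 12.0 kΩ × 0.0960/0.9040 = 1.27 kΩ.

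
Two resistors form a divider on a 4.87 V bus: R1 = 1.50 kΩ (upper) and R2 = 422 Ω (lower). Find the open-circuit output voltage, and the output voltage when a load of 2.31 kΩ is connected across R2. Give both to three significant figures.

Unloaded: 1.07 V; loaded: 0.936 V

Open-circuit: V = 4.87 × 422/(1500 + 422) = 1.07 V.
With the load, R2 becomes R2‖R_L = 356.8 Ω, so V = 4.87 × 356.8/1857 = 0.936 V.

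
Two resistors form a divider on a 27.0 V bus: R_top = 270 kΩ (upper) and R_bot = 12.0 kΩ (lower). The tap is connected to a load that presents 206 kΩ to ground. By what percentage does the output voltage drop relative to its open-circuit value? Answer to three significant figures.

5.28 %

The divider's output (Thévenin) resistance is R_top‖R_bot = 11.49 kΩ.
Fractional drop under load = R_th/(R_th + R_L) = 11.49 / (11.49 + 206) = 0.05283.
So the output falls by 5.28 %.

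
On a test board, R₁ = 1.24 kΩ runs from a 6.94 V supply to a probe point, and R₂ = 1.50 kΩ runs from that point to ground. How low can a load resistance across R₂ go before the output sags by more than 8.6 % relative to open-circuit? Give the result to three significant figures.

Output resistance R_th = R₁‖R₂ = (1240 × 1500)/2740 = 678.8 Ω.
The fractional drop is R_th/(R_th + R_L); requiring this ≤ 0.0860 gives R_L ≥ R_th(1/0.0860 − 1) = 678.8 × 10.63 = 7.21 kΩ.

R_L(min) ≈ 7.21 kΩ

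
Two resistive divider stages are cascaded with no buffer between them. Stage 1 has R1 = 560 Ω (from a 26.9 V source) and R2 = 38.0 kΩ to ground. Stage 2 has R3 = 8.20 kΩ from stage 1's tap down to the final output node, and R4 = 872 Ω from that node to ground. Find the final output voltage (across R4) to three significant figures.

V_out ≈ 2.40 V

Stage 2 presents R3+R4 = 9072 Ω as a load on stage 1's tap.
Stage 1's lower leg becomes R2‖(R3+R4) = 7324 Ω, so V_mid = 26.9 × 7324/7884 = 24.99 V.
Stage 2 is itself unloaded: V_out = V_mid × R4/(R3+R4) = 24.99 × 872/9072 = 2.40 V.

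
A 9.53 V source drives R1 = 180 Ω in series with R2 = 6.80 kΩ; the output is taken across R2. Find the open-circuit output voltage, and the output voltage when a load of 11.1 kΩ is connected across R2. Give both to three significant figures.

Unloaded: 9.28 V; loaded: 9.14 V

Open-circuit: V = 9.53 × 6800/(180 + 6800) = 9.28 V.
With the load, R2 becomes R2‖R_L = 4217 Ω, so V = 9.53 × 4217/4397 = 9.14 V.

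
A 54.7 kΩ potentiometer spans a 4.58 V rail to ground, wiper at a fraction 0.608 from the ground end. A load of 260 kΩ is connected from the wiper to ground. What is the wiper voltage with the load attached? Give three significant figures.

V ≈ 2.65 V

The wiper splits the pot into (1−α)R = 21.44 kΩ above and αR = 33.26 kΩ below.
Lower section ‖ load = 29.49 kΩ.
V_wiper = 4.58 × 29.49/(21.44 + 29.49) = 2.65 V.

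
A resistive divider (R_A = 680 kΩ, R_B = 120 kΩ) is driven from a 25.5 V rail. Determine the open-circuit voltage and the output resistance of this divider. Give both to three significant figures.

V_th = 3.83 V, R_th = 102 kΩ

V_th is the open-circuit tap voltage: 25.5 × 120/(680 + 120) = 3.83 V.
With the supply zeroed, R_A and R_B appear in parallel from the tap: R_th = R_A‖R_B = (680 × 120)/800.0 = 102 kΩ.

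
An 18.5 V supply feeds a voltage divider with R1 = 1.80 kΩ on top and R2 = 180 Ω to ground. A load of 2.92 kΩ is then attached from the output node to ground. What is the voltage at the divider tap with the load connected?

V_out ≈ 1.59 V

The load sits in parallel with R2: R2‖R_L = (180 × 2920) / (180 + 2920) = 169.5 Ω.
V_out = 18.5 × 169.5 / (1800 + 169.5) = 18.5 × 169.5/1970 = 1.59 V.
(Unloaded it would have been 1.68 V.)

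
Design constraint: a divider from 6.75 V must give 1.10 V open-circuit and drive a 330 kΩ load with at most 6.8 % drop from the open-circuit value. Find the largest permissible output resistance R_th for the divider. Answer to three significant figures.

Loading drop = R_th/(R_th + R_L) ≤ 0.0680, so R_th ≤ R_L · ε/(1−ε) = 330 kΩ × 0.0680/0.9320 = 24.1 kΩ.
(Any R1, R2 with R2/(R1+R2) = 0.163 and R1‖R2 ≤ 24.1 kΩ will meet the spec.)

R_th ≤ 24.1 kΩ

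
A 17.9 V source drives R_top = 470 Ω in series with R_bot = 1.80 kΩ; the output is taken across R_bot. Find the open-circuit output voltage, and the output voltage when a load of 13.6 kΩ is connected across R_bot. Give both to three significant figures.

Open-circuit: V = 17.9 × 1800/(470 + 1800) = 14.2 V.
With the load, R_bot becomes R_bot‖R_L = 1590 Ω, so V = 17.9 × 1590/2060 = 13.8 V.

Unloaded: 14.2 V; loaded: 13.8 V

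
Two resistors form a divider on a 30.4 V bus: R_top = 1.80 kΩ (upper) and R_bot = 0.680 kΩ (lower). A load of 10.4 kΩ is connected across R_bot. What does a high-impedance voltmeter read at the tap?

The load sits in parallel with R_bot: R_bot‖R_L = (680 × 10400) / (680 + 10400) = 638.3 Ω.
V_out = 30.4 × 638.3 / (1800 + 638.3) = 30.4 × 638.3/2438 = 7.96 V.
(Unloaded it would have been 8.34 V.)

V_out ≈ 7.96 V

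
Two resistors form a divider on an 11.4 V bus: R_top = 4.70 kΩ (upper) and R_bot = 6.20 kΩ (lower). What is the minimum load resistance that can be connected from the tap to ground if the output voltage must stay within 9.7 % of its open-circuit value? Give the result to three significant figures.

R_L(min) ≈ 24.9 kΩ

Output resistance R_th = R_top‖R_bot = (4.70 × 6.20)/10.90 = 2.673 kΩ.
The fractional drop is R_th/(R_th + R_L); requiring this ≤ 0.0970 gives R_L ≥ R_th(1/0.0970 − 1) = 2.673 × 9.309 = 24.9 kΩ.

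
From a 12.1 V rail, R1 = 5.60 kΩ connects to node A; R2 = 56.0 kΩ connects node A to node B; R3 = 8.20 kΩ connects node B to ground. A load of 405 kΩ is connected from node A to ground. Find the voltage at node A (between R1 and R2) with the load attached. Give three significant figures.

Below node A the series string R2+R3 = 64.20 kΩ sits in parallel with the 405 kΩ load: 55.42 kΩ.
V_A = 12.1 × 55.42/(5.60 + 55.42) = 11.0 V.

V ≈ 11.0 V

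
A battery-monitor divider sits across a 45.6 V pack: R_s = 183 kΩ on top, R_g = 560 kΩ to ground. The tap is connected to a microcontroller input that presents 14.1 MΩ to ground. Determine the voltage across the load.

The load sits in parallel with R_g: R_g‖R_L = (560 × 14100) / (560 + 14100) = 538.6 kΩ.
V_out = 45.6 × 538.6 / (183 + 538.6) = 45.6 × 538.6/721.6 = 34.0 V.
(Unloaded it would have been 34.4 V.)

V_out ≈ 34.0 V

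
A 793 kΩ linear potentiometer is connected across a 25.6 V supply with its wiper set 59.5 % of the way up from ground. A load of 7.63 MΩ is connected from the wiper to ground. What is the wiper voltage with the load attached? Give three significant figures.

V ≈ 14.9 V

The wiper splits the pot into (1−α)R = 321.2 kΩ above and αR = 471.8 kΩ below.
Lower section ‖ load = 444.4 kΩ.
V_wiper = 25.6 × 444.4/(321.2 + 444.4) = 14.9 V.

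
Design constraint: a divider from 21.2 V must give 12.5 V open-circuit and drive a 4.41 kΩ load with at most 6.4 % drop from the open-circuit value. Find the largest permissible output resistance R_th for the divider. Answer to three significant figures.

R_th ≤ 302 Ω

Loading drop = R_th/(R_th + R_L) ≤ 0.0640, so R_th ≤ R_L · ε/(1−ε) = 4.41 kΩ × 0.0640/0.9360 = 302 Ω.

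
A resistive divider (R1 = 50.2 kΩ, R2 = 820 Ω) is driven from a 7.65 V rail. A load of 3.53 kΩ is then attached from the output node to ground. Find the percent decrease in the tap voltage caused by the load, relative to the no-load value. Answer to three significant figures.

The divider's output (Thévenin) resistance is R1‖R2 = 806.8 Ω.
Fractional drop under load = R_th/(R_th + R_L) = 806.8 / (806.8 + 3530) = 0.1860.
So the output falls by 18.6 %.

18.6 %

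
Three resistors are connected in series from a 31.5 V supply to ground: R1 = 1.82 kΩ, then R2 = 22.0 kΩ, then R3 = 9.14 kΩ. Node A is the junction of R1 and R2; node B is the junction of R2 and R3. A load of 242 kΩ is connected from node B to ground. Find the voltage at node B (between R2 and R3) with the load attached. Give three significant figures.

At node B, R3 is in parallel with the load: R3‖R_L = 8.807 kΩ.
Below node A the resistance is R2 + (R3‖R_L) = 30.81 kΩ, so V_A = 31.5 × 30.81/32.63 = 29.74 V.
Then V_B = V_A × (R3‖R_L)/(R2 + R3‖R_L) = 29.74 × 8.807/30.81 = 8.50 V.

V ≈ 8.50 V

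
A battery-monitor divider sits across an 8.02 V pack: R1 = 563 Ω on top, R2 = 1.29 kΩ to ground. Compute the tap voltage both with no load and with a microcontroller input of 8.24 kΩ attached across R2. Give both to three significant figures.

Unloaded: 5.58 V; loaded: 5.33 V

Open-circuit: V = 8.02 × 1290/(563 + 1290) = 5.58 V.
With the load, R2 becomes R2‖R_L = 1115 Ω, so V = 8.02 × 1115/1678 = 5.33 V.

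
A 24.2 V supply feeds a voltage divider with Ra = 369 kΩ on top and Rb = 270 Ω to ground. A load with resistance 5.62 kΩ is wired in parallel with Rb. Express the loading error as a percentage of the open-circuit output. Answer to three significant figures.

4.58 %

The divider's output (Thévenin) resistance is Ra‖Rb = 269.8 Ω.
Fractional drop under load = R_th/(R_th + R_L) = 269.8 / (269.8 + 5620) = 0.04581.
So the output falls by 4.58 %.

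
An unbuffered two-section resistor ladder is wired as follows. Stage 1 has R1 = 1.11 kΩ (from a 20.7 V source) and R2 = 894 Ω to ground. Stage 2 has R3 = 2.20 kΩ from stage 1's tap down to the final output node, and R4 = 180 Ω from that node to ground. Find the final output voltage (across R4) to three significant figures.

V_out ≈ 0.578 V

Stage 2 presents R3+R4 = 2380 Ω as a load on stage 1's tap.
Stage 1's lower leg becomes R2‖(R3+R4) = 649.9 Ω, so V_mid = 20.7 × 649.9/1760 = 7.644 V.
Stage 2 is itself unloaded: V_out = V_mid × R4/(R3+R4) = 7.644 × 180/2380 = 0.578 V.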